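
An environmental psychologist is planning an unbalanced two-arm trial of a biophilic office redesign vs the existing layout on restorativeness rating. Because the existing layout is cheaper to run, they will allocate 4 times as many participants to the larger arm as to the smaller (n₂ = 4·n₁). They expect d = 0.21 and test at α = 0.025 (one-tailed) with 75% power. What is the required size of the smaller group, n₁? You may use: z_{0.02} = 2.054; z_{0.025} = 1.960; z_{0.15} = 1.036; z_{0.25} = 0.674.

With allocation ratio k = n₂/n₁ = 4, Var(x̄₁−x̄₂) = σ²(1/n₁ + 1/(k·n₁)) = σ²·(k+1)/(k·n₁).
So n₁ = (1 + 1/k)·((z_{α} + z_β)/d)² = 1.250 × (2.634/0.21)².
n₁ = 1.250 × 157.32 = 196.7.
Round up: n₁ = 197, giving n₂ = 4 × 197 = 788.

n₁ = 197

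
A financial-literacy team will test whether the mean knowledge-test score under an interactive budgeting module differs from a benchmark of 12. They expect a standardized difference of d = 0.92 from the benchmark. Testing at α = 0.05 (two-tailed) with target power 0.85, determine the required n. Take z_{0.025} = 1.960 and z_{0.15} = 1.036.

n = 11

For a one-sample test: n = ((z_{α/2} + z_β) / d)².
z_{α/2} + z_β = 1.960 + 1.036 = 2.996.
n = (2.996 / 0.92)² = 3.257² = 10.60.
Round up.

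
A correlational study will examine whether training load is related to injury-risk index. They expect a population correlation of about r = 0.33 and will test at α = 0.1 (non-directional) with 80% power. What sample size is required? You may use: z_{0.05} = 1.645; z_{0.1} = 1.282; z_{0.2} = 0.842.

Fisher's z: C = ½·ln((1+r)/(1−r)) = ½·ln(1.9851) = 0.3428.
n = ((z_{α/2} + z_β)/C)² + 3.
(1.645 + 0.842) / 0.3428 = 2.487 / 0.3428 = 7.255.
n = 7.255² + 3 = 52.63 + 3 = 55.6.
Round up.

n = 56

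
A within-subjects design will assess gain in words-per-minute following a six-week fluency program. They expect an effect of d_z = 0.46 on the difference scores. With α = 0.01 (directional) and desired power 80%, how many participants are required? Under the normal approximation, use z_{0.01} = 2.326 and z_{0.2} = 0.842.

For a paired (one-sample on differences) test: n = ((z_{α} + z_β) / d)².
z_{α} + z_β = 2.326 + 0.842 = 3.168.
n = (3.168 / 0.46)² = 6.887² = 47.43.
Round up.

n = 48 pairs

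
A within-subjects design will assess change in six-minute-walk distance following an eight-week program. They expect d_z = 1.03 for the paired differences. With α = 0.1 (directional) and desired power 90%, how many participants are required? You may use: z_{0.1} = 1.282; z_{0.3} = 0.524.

n = 7 pairs

For a paired (one-sample on differences) test: n = ((z_{α} + z_β) / d)².
z_{α} + z_β = 1.282 + 1.282 = 2.564.
n = (2.564 / 1.03)² = 2.489² = 6.20.
Round up.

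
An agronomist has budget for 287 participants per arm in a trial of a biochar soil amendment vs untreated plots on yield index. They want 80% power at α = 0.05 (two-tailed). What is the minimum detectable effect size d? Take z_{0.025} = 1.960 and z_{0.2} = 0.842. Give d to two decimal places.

d_min ≈ 0.23

For two independent groups of n = 287 each: d_min = (z_{α/2} + z_β)·√(2/n).
z-sum = 1.960 + 0.842 = 2.802.
d_min = 2.802 × √(2/287) = 2.802 × 0.0835 = 0.234.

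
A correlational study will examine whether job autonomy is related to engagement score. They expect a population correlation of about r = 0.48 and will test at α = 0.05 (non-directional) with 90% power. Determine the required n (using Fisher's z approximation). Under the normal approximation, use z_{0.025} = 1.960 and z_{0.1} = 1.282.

Fisher's z: C = ½·ln((1+r)/(1−r)) = ½·ln(2.8462) = 0.5230.
n = ((z_{α/2} + z_β)/C)² + 3.
(1.960 + 1.282) / 0.5230 = 3.242 / 0.5230 = 6.199.
n = 6.199² + 3 = 38.43 + 3 = 41.4.
Round up.

n = 42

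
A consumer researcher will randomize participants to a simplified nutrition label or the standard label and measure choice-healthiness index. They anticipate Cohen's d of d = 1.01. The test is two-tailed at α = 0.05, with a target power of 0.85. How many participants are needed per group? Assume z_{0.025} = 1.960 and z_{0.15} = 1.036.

n = 18 per group

For two independent groups with equal n: n = 2·((z_{α/2} + z_β) / d)².
z_{α/2} + z_β = 1.960 + 1.036 = 2.996.
n = 2 × (2.996 / 1.01)² = 2 × 2.966² = 2 × 8.80 = 17.6.
Round up to the next whole participant.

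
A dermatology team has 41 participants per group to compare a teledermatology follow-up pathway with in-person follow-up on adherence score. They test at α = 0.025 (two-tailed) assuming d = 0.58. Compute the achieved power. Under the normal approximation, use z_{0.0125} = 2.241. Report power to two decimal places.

power ≈ 0.65

For two equal groups, power = Φ(d·√(n/2) − z_{α/2}).
d·√(n/2) = 0.58 × √(41/2) = 0.58 × 4.528 = 2.626.
z_β = 2.626 − 2.241 = 0.385.
Power = Φ(0.385) = 0.650.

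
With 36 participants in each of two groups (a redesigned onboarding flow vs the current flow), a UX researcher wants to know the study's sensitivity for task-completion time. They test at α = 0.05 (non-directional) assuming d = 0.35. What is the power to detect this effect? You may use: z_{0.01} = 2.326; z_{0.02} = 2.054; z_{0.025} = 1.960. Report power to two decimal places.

For two equal groups, power = Φ(d·√(n/2) − z_{α/2}).
d·√(n/2) = 0.35 × √(36/2) = 0.35 × 4.243 = 1.485.
z_β = 1.485 − 1.960 = -0.475.
Power = Φ(-0.475) = 0.317.

power ≈ 0.32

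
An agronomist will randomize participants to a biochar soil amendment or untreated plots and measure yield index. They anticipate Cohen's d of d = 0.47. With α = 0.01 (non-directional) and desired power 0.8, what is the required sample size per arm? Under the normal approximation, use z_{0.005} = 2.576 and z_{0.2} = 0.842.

n = 106 per group

For two independent groups with equal n: n = 2·((z_{α/2} + z_β) / d)².
z_{α/2} + z_β = 2.576 + 0.842 = 3.418.
n = 2 × (3.418 / 0.47)² = 2 × 7.272² = 2 × 52.89 = 105.8.
Round up to the next whole participant.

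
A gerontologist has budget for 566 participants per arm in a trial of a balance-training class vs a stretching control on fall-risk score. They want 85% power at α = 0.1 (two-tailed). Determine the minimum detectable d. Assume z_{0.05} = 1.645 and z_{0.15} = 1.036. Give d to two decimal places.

For two independent groups of n = 566 each: d_min = (z_{α/2} + z_β)·√(2/n).
z-sum = 1.645 + 1.036 = 2.681.
d_min = 2.681 × √(2/566) = 2.681 × 0.0594 = 0.159.

d_min ≈ 0.16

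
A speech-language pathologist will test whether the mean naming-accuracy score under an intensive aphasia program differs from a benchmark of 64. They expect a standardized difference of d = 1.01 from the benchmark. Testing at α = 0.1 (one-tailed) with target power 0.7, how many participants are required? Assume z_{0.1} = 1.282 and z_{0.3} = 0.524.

n = 4

For a one-sample test: n = ((z_{α} + z_β) / d)².
z_{α} + z_β = 1.282 + 0.524 = 1.806.
n = (1.806 / 1.01)² = 1.788² = 3.20.
Round up.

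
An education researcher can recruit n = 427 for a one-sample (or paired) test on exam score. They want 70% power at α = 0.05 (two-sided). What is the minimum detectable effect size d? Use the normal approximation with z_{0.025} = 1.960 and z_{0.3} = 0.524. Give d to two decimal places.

For a single sample (or paired design) of n = 427: d_min = (z_{α/2} + z_β)/√n.
z-sum = 1.960 + 0.524 = 2.484.
d_min = 2.484 / √427 = 2.484 / 20.664 = 0.120.

d_min ≈ 0.12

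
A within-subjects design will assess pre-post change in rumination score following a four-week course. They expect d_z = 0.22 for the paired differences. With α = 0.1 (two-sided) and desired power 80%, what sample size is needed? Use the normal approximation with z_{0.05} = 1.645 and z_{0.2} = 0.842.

For a paired (one-sample on differences) test: n = ((z_{α/2} + z_β) / d)².
z_{α/2} + z_β = 1.645 + 0.842 = 2.487.
n = (2.487 / 0.22)² = 11.305² = 127.79.
Round up.

n = 128 pairs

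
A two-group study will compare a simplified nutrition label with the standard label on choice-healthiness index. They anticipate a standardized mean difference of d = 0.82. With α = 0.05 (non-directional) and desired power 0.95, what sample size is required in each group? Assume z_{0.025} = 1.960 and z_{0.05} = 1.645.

For two independent groups with equal n: n = 2·((z_{α/2} + z_β) / d)².
z_{α/2} + z_β = 1.960 + 1.645 = 3.605.
n = 2 × (3.605 / 0.82)² = 2 × 4.396² = 2 × 19.33 = 38.7.
Round up to the next whole participant.

n = 39 per group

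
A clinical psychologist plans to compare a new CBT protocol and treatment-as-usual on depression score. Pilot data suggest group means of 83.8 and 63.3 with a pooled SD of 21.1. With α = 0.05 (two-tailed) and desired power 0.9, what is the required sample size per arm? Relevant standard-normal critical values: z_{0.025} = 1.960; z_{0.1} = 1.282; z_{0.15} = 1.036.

Cohen's d = |M₁ − M₂| / SD_pooled = |83.8 − 63.3| / 21.1 = 20.5 / 21.1 = 0.972.
For two independent groups with equal n: n = 2·((z_{α/2} + z_β) / d)².
z_{α/2} + z_β = 1.960 + 1.282 = 3.242.
n = 2 × (3.242 / 0.972)² = 2 × 3.335² = 2 × 11.12 = 22.2.
Round up to the next whole participant.

n = 23 per group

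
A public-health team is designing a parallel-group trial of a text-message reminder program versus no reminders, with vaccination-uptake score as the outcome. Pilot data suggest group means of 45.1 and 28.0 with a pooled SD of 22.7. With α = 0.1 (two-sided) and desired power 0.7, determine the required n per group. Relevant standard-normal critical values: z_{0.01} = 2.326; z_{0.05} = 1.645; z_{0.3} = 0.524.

Cohen's d = |M₁ − M₂| / SD_pooled = |45.1 − 28.0| / 22.7 = 17.1 / 22.7 = 0.753.
For two independent groups with equal n: n = 2·((z_{α/2} + z_β) / d)².
z_{α/2} + z_β = 1.645 + 0.524 = 2.169.
n = 2 × (2.169 / 0.753)² = 2 × 2.880² = 2 × 8.30 = 16.6.
Round up to the next whole participant.

n = 17 per group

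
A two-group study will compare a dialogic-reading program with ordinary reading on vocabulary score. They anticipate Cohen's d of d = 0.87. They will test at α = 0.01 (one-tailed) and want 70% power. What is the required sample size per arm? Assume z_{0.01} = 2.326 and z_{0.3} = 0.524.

For two independent groups with equal n: n = 2·((z_{α} + z_β) / d)².
z_{α} + z_β = 2.326 + 0.524 = 2.850.
n = 2 × (2.850 / 0.87)² = 2 × 3.276² = 2 × 10.73 = 21.5.
Round up to the next whole participant.

n = 22 per group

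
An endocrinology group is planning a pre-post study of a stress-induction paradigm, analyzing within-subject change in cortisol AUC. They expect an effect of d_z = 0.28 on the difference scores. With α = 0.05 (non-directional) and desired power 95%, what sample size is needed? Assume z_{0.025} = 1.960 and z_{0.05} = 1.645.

For a paired (one-sample on differences) test: n = ((z_{α/2} + z_β) / d)².
z_{α/2} + z_β = 1.960 + 1.645 = 3.605.
n = (3.605 / 0.28)² = 12.875² = 165.77.
Round up.

n = 166 pairs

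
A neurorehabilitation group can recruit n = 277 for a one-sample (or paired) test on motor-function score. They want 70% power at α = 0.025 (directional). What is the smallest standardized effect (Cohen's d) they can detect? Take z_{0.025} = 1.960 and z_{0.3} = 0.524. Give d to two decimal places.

For a single sample (or paired design) of n = 277: d_min = (z_{α} + z_β)/√n.
z-sum = 1.960 + 0.524 = 2.484.
d_min = 2.484 / √277 = 2.484 / 16.643 = 0.149.

d_min ≈ 0.15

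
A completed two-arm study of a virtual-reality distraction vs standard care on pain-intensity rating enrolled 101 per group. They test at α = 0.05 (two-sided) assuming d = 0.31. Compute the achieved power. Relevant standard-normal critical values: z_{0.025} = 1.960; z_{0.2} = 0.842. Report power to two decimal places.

For two equal groups, power = Φ(d·√(n/2) − z_{α/2}).
d·√(n/2) = 0.31 × √(101/2) = 0.31 × 7.106 = 2.203.
z_β = 2.203 − 1.960 = 0.243.
Power = Φ(0.243) = 0.596.

power ≈ 0.60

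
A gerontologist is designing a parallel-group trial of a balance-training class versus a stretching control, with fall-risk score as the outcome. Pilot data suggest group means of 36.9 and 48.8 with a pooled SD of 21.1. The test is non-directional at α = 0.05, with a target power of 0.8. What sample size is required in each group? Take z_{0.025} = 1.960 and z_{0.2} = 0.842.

Cohen's d = |M₁ − M₂| / SD_pooled = |36.9 − 48.8| / 21.1 = 11.9 / 21.1 = 0.564.
For two independent groups with equal n: n = 2·((z_{α/2} + z_β) / d)².
z_{α/2} + z_β = 1.960 + 0.842 = 2.802.
n = 2 × (2.802 / 0.564)² = 2 × 4.968² = 2 × 24.68 = 49.4.
Round up to the next whole participant.

n = 50 per group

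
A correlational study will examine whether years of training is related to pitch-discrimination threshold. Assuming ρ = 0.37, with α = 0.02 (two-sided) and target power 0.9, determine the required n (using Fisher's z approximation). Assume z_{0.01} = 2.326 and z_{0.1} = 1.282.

n = 90

Fisher's z: C = ½·ln((1+r)/(1−r)) = ½·ln(2.1746) = 0.3884.
n = ((z_{α/2} + z_β)/C)² + 3.
(2.326 + 1.282) / 0.3884 = 3.608 / 0.3884 = 9.289.
n = 9.289² + 3 = 86.29 + 3 = 89.3.
Round up.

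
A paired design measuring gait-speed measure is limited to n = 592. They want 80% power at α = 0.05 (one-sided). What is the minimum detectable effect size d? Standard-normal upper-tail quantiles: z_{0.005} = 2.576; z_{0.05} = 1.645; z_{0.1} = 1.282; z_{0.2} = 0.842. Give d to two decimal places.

d_min ≈ 0.10

For a single sample (or paired design) of n = 592: d_min = (z_{α} + z_β)/√n.
z-sum = 1.645 + 0.842 = 2.487.
d_min = 2.487 / √592 = 2.487 / 24.331 = 0.102.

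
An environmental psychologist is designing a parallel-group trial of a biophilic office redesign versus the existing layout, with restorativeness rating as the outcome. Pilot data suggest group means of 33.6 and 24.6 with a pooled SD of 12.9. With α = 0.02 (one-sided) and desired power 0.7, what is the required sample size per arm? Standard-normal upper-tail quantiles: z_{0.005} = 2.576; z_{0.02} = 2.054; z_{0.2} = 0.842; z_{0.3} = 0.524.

Cohen's d = |M₁ − M₂| / SD_pooled = |33.6 − 24.6| / 12.9 = 9.0 / 12.9 = 0.698.
For two independent groups with equal n: n = 2·((z_{α} + z_β) / d)².
z_{α} + z_β = 2.054 + 0.524 = 2.578.
n = 2 × (2.578 / 0.698)² = 2 × 3.693² = 2 × 13.64 = 27.3.
Round up to the next whole participant.

n = 28 per group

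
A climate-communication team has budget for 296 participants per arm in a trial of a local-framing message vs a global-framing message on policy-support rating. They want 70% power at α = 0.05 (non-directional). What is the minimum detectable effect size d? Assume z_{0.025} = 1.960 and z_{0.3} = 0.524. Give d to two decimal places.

For two independent groups of n = 296 each: d_min = (z_{α/2} + z_β)·√(2/n).
z-sum = 1.960 + 0.524 = 2.484.
d_min = 2.484 × √(2/296) = 2.484 × 0.0822 = 0.204.

d_min ≈ 0.20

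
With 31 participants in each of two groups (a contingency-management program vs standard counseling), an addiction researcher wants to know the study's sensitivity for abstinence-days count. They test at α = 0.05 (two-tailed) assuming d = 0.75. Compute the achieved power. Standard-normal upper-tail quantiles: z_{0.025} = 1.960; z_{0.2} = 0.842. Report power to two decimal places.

power ≈ 0.84

For two equal groups, power = Φ(d·√(n/2) − z_{α/2}).
d·√(n/2) = 0.75 × √(31/2) = 0.75 × 3.937 = 2.953.
z_β = 2.953 − 1.960 = 0.993.
Power = Φ(0.993) = 0.840.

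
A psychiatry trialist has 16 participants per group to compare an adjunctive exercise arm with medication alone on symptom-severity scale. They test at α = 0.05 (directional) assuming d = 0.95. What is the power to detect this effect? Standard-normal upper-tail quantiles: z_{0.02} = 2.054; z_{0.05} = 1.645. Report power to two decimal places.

power ≈ 0.85

For two equal groups, power = Φ(d·√(n/2) − z_{α}).
d·√(n/2) = 0.95 × √(16/2) = 0.95 × 2.828 = 2.687.
z_β = 2.687 − 1.645 = 1.042.
Power = Φ(1.042) = 0.851.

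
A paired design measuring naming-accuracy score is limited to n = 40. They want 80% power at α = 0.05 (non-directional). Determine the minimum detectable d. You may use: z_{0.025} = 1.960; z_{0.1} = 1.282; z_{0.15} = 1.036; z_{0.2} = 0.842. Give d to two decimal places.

For a single sample (or paired design) of n = 40: d_min = (z_{α/2} + z_β)/√n.
z-sum = 1.960 + 0.842 = 2.802.
d_min = 2.802 / √40 = 2.802 / 6.325 = 0.443.

d_min ≈ 0.44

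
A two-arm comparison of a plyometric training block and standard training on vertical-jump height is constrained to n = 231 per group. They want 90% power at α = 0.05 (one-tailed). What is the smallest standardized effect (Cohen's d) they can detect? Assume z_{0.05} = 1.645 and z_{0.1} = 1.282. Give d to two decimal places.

For two independent groups of n = 231 each: d_min = (z_{α} + z_β)·√(2/n).
z-sum = 1.645 + 1.282 = 2.927.
d_min = 2.927 × √(2/231) = 2.927 × 0.0930 = 0.272.

d_min ≈ 0.27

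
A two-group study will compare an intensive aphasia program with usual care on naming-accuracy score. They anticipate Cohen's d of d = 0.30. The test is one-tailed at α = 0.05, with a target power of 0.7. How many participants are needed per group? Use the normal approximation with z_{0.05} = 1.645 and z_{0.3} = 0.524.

For two independent groups with equal n: n = 2·((z_{α} + z_β) / d)².
z_{α} + z_β = 1.645 + 0.524 = 2.169.
n = 2 × (2.169 / 0.30)² = 2 × 7.230² = 2 × 52.27 = 104.5.
Round up to the next whole participant.

n = 105 per group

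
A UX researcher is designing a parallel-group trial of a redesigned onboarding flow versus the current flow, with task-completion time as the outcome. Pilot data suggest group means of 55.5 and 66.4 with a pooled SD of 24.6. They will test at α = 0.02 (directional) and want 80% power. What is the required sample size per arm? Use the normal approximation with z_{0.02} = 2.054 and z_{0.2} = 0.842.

n = 86 per group

Cohen's d = |M₁ − M₂| / SD_pooled = |55.5 − 66.4| / 24.6 = 10.9 / 24.6 = 0.443.
For two independent groups with equal n: n = 2·((z_{α} + z_β) / d)².
z_{α} + z_β = 2.054 + 0.842 = 2.896.
n = 2 × (2.896 / 0.443)² = 2 × 6.537² = 2 × 42.74 = 85.5.
Round up to the next whole participant.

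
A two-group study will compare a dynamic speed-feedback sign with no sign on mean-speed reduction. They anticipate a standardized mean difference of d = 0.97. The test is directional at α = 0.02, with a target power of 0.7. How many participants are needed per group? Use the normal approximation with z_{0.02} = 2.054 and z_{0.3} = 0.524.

For two independent groups with equal n: n = 2·((z_{α} + z_β) / d)².
z_{α} + z_β = 2.054 + 0.524 = 2.578.
n = 2 × (2.578 / 0.97)² = 2 × 2.658² = 2 × 7.06 = 14.1.
Round up to the next whole participant.

n = 15 per group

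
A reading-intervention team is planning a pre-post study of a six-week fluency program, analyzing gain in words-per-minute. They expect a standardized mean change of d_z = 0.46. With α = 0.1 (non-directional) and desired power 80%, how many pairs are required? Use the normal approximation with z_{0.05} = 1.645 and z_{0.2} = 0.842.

For a paired (one-sample on differences) test: n = ((z_{α/2} + z_β) / d)².
z_{α/2} + z_β = 1.645 + 0.842 = 2.487.
n = (2.487 / 0.46)² = 5.407² = 29.23.
Round up.

n = 30 pairs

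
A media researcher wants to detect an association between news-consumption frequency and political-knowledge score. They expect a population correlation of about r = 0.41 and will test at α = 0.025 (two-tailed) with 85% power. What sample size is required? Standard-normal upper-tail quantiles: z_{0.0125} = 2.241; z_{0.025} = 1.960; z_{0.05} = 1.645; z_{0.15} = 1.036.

Fisher's z: C = ½·ln((1+r)/(1−r)) = ½·ln(2.3898) = 0.4356.
n = ((z_{α/2} + z_β)/C)² + 3.
(2.241 + 1.036) / 0.4356 = 3.277 / 0.4356 = 7.523.
n = 7.523² + 3 = 56.59 + 3 = 59.6.
Round up.

n = 60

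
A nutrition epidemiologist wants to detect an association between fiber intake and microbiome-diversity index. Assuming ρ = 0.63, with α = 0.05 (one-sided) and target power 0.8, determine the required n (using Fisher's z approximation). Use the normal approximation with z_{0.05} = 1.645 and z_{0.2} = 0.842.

n = 15

Fisher's z: C = ½·ln((1+r)/(1−r)) = ½·ln(4.4054) = 0.7414.
n = ((z_{α} + z_β)/C)² + 3.
(1.645 + 0.842) / 0.7414 = 2.487 / 0.7414 = 3.354.
n = 3.354² + 3 = 11.25 + 3 = 14.3.
Round up.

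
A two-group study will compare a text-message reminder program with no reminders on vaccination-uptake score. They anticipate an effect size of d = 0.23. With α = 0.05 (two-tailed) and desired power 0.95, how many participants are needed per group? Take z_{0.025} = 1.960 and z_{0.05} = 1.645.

For two independent groups with equal n: n = 2·((z_{α/2} + z_β) / d)².
z_{α/2} + z_β = 1.960 + 1.645 = 3.605.
n = 2 × (3.605 / 0.23)² = 2 × 15.674² = 2 × 245.67 = 491.3.
Round up to the next whole participant.

n = 492 per group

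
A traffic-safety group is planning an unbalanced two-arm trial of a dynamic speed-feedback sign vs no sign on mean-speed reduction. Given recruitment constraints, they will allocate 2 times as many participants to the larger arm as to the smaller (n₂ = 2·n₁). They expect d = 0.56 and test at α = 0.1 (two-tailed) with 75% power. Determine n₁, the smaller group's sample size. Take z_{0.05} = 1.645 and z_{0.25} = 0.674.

n₁ = 26

With allocation ratio k = n₂/n₁ = 2, Var(x̄₁−x̄₂) = σ²(1/n₁ + 1/(k·n₁)) = σ²·(k+1)/(k·n₁).
So n₁ = (1 + 1/k)·((z_{α/2} + z_β)/d)² = 1.500 × (2.319/0.56)².
n₁ = 1.500 × 17.15 = 25.7.
Round up: n₁ = 26, giving n₂ = 2 × 26 = 52.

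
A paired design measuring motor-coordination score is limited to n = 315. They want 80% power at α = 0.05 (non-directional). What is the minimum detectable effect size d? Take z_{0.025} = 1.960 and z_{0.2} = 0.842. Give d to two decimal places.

d_min ≈ 0.16

For a single sample (or paired design) of n = 315: d_min = (z_{α/2} + z_β)/√n.
z-sum = 1.960 + 0.842 = 2.802.
d_min = 2.802 / √315 = 2.802 / 17.748 = 0.158.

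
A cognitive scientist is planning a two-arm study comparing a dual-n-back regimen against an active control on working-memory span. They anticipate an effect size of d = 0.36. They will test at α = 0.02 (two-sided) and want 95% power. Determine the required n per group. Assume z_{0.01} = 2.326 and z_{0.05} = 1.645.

n = 244 per group

For two independent groups with equal n: n = 2·((z_{α/2} + z_β) / d)².
z_{α/2} + z_β = 2.326 + 1.645 = 3.971.
n = 2 × (3.971 / 0.36)² = 2 × 11.031² = 2 × 121.67 = 243.3.
Round up to the next whole participant.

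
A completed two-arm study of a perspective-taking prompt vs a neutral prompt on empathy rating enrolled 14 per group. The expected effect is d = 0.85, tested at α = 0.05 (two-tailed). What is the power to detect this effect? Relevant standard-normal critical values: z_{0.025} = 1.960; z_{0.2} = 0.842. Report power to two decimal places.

For two equal groups, power = Φ(d·√(n/2) − z_{α/2}).
d·√(n/2) = 0.85 × √(14/2) = 0.85 × 2.646 = 2.249.
z_β = 2.249 − 1.960 = 0.289.
Power = Φ(0.289) = 0.614.

power ≈ 0.61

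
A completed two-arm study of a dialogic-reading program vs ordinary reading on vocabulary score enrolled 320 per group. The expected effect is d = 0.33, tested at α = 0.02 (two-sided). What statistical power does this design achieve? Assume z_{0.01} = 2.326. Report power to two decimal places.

power ≈ 0.97

For two equal groups, power = Φ(d·√(n/2) − z_{α/2}).
d·√(n/2) = 0.33 × √(320/2) = 0.33 × 12.649 = 4.174.
z_β = 4.174 − 2.326 = 1.848.
Power = Φ(1.848) = 0.968.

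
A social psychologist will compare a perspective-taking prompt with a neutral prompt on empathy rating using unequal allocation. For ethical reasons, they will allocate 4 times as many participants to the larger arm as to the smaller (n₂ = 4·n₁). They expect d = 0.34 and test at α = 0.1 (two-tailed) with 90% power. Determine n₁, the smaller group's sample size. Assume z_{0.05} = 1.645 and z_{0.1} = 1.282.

With allocation ratio k = n₂/n₁ = 4, Var(x̄₁−x̄₂) = σ²(1/n₁ + 1/(k·n₁)) = σ²·(k+1)/(k·n₁).
So n₁ = (1 + 1/k)·((z_{α/2} + z_β)/d)² = 1.250 × (2.927/0.34)².
n₁ = 1.250 × 74.11 = 92.6.
Round up: n₁ = 93, giving n₂ = 4 × 93 = 372.

n₁ = 93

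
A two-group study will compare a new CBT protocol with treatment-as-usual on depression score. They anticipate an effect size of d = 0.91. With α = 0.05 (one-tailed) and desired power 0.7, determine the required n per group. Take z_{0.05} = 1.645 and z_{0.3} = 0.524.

For two independent groups with equal n: n = 2·((z_{α} + z_β) / d)².
z_{α} + z_β = 1.645 + 0.524 = 2.169.
n = 2 × (2.169 / 0.91)² = 2 × 2.384² = 2 × 5.68 = 11.4.
Round up to the next whole participant.

n = 12 per group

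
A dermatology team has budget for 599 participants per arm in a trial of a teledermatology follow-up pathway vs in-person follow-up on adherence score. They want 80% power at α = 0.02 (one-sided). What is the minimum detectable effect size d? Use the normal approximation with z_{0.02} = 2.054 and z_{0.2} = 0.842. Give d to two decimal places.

For two independent groups of n = 599 each: d_min = (z_{α} + z_β)·√(2/n).
z-sum = 2.054 + 0.842 = 2.896.
d_min = 2.896 × √(2/599) = 2.896 × 0.0578 = 0.167.

d_min ≈ 0.17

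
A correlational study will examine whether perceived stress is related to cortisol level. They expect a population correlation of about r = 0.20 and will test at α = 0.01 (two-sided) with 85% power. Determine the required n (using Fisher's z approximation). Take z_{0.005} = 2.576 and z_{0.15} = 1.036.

n = 321

Fisher's z: C = ½·ln((1+r)/(1−r)) = ½·ln(1.5000) = 0.2027.
n = ((z_{α/2} + z_β)/C)² + 3.
(2.576 + 1.036) / 0.2027 = 3.612 / 0.2027 = 17.819.
n = 17.819² + 3 = 317.53 + 3 = 320.5.
Round up.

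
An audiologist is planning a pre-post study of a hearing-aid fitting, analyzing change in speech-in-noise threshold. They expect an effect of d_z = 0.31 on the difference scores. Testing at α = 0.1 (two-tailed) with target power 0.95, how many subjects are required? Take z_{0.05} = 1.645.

For a paired (one-sample on differences) test: n = ((z_{α/2} + z_β) / d)².
z_{α/2} + z_β = 1.645 + 1.645 = 3.290.
n = (3.290 / 0.31)² = 10.613² = 112.63.
Round up.

n = 113 pairs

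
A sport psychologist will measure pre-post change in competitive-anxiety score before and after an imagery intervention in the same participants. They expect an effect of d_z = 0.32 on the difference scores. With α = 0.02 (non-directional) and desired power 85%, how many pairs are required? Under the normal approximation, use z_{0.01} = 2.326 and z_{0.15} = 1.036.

For a paired (one-sample on differences) test: n = ((z_{α/2} + z_β) / d)².
z_{α/2} + z_β = 2.326 + 1.036 = 3.362.
n = (3.362 / 0.32)² = 10.506² = 110.38.
Round up.

n = 111 pairs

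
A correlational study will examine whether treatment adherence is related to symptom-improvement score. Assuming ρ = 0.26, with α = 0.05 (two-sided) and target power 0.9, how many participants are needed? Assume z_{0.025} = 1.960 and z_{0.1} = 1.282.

Fisher's z: C = ½·ln((1+r)/(1−r)) = ½·ln(1.7027) = 0.2661.
n = ((z_{α/2} + z_β)/C)² + 3.
(1.960 + 1.282) / 0.2661 = 3.242 / 0.2661 = 12.183.
n = 12.183² + 3 = 148.43 + 3 = 151.4.
Round up.

n = 152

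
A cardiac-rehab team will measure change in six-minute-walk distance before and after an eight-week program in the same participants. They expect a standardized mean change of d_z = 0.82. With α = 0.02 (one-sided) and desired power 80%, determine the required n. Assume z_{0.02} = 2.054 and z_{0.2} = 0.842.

n = 13 pairs

For a paired (one-sample on differences) test: n = ((z_{α} + z_β) / d)².
z_{α} + z_β = 2.054 + 0.842 = 2.896.
n = (2.896 / 0.82)² = 3.532² = 12.47.
Round up.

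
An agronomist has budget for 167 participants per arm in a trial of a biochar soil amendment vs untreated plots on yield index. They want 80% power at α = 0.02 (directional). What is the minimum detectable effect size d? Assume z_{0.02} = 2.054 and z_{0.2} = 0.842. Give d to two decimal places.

d_min ≈ 0.32

For two independent groups of n = 167 each: d_min = (z_{α} + z_β)·√(2/n).
z-sum = 2.054 + 0.842 = 2.896.
d_min = 2.896 × √(2/167) = 2.896 × 0.1094 = 0.317.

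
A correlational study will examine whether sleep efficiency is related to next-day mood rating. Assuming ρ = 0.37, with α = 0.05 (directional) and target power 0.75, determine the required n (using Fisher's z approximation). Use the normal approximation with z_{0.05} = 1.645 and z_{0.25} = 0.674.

n = 39

Fisher's z: C = ½·ln((1+r)/(1−r)) = ½·ln(2.1746) = 0.3884.
n = ((z_{α} + z_β)/C)² + 3.
(1.645 + 0.674) / 0.3884 = 2.319 / 0.3884 = 5.971.
n = 5.971² + 3 = 35.65 + 3 = 38.6.
Round up.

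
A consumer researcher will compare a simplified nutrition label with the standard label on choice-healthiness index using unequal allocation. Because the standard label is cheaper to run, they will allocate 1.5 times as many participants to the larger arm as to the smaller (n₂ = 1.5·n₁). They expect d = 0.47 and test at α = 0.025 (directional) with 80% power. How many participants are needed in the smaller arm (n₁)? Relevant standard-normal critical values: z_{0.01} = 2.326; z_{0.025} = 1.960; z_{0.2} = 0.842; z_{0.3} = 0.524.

With allocation ratio k = n₂/n₁ = 1.5, Var(x̄₁−x̄₂) = σ²(1/n₁ + 1/(k·n₁)) = σ²·(k+1)/(k·n₁).
So n₁ = (1 + 1/k)·((z_{α} + z_β)/d)² = 1.667 × (2.802/0.47)².
n₁ = 1.667 × 35.54 = 59.2.
Round up: n₁ = 60, giving n₂ = 1.5 × 60 = 90.

n₁ = 60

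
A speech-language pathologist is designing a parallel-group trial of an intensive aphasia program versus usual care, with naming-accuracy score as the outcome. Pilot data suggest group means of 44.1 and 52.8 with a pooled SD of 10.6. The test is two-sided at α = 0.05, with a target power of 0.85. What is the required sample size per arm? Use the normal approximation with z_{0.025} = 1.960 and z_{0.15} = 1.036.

n = 27 per group

Cohen's d = |M₁ − M₂| / SD_pooled = |44.1 − 52.8| / 10.6 = 8.7 / 10.6 = 0.821.
For two independent groups with equal n: n = 2·((z_{α/2} + z_β) / d)².
z_{α/2} + z_β = 1.960 + 1.036 = 2.996.
n = 2 × (2.996 / 0.821)² = 2 × 3.649² = 2 × 13.32 = 26.6.
Round up to the next whole participant.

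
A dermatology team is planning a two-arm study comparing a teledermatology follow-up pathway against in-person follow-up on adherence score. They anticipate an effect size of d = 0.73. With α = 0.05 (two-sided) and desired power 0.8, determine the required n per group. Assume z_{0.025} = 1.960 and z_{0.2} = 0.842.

n = 30 per group

For two independent groups with equal n: n = 2·((z_{α/2} + z_β) / d)².
z_{α/2} + z_β = 1.960 + 0.842 = 2.802.
n = 2 × (2.802 / 0.73)² = 2 × 3.838² = 2 × 14.73 = 29.5.
Round up to the next whole participant.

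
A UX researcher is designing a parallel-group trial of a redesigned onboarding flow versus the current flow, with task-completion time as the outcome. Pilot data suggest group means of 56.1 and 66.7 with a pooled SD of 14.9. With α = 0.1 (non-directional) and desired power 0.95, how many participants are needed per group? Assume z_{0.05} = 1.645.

n = 43 per group

Cohen's d = |M₁ − M₂| / SD_pooled = |56.1 − 66.7| / 14.9 = 10.6 / 14.9 = 0.711.
For two independent groups with equal n: n = 2·((z_{α/2} + z_β) / d)².
z_{α/2} + z_β = 1.645 + 1.645 = 3.290.
n = 2 × (3.290 / 0.711)² = 2 × 4.627² = 2 × 21.41 = 42.8.
Round up to the next whole participant.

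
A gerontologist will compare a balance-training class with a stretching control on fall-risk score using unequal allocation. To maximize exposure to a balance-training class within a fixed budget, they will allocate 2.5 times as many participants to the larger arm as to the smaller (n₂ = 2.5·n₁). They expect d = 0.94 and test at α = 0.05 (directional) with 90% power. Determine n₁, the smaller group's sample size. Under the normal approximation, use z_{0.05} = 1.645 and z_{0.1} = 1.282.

With allocation ratio k = n₂/n₁ = 2.5, Var(x̄₁−x̄₂) = σ²(1/n₁ + 1/(k·n₁)) = σ²·(k+1)/(k·n₁).
So n₁ = (1 + 1/k)·((z_{α} + z_β)/d)² = 1.400 × (2.927/0.94)².
n₁ = 1.400 × 9.70 = 13.6.
Round up: n₁ = 14, giving n₂ = 2.5 × 14 = 35.

n₁ = 14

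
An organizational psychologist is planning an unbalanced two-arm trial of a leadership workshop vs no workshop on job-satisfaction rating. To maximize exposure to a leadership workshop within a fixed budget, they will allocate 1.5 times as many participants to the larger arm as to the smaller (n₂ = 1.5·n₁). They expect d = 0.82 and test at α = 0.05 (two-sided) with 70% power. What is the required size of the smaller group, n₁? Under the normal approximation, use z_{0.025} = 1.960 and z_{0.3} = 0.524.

With allocation ratio k = n₂/n₁ = 1.5, Var(x̄₁−x̄₂) = σ²(1/n₁ + 1/(k·n₁)) = σ²·(k+1)/(k·n₁).
So n₁ = (1 + 1/k)·((z_{α/2} + z_β)/d)² = 1.667 × (2.484/0.82)².
n₁ = 1.667 × 9.18 = 15.3.
Round up: n₁ = 16, giving n₂ = 1.5 × 16 = 24.

n₁ = 16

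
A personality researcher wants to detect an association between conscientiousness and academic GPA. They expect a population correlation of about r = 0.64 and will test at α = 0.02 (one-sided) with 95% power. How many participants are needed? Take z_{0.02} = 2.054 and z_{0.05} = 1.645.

n = 27

Fisher's z: C = ½·ln((1+r)/(1−r)) = ½·ln(4.5556) = 0.7582.
n = ((z_{α} + z_β)/C)² + 3.
(2.054 + 1.645) / 0.7582 = 3.699 / 0.7582 = 4.879.
n = 4.879² + 3 = 23.80 + 3 = 26.8.
Round up.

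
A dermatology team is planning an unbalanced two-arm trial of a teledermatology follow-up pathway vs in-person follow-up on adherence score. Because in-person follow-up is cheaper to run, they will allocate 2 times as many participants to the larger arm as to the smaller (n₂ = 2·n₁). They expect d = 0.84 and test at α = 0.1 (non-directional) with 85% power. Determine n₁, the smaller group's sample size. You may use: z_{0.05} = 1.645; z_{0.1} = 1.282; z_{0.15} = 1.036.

With allocation ratio k = n₂/n₁ = 2, Var(x̄₁−x̄₂) = σ²(1/n₁ + 1/(k·n₁)) = σ²·(k+1)/(k·n₁).
So n₁ = (1 + 1/k)·((z_{α/2} + z_β)/d)² = 1.500 × (2.681/0.84)².
n₁ = 1.500 × 10.19 = 15.3.
Round up: n₁ = 16, giving n₂ = 2 × 16 = 32.

n₁ = 16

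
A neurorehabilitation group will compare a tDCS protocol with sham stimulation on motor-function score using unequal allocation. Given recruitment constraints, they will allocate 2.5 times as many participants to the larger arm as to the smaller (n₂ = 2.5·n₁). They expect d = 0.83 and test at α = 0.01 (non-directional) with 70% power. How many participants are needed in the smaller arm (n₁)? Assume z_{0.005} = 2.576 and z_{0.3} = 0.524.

n₁ = 20

With allocation ratio k = n₂/n₁ = 2.5, Var(x̄₁−x̄₂) = σ²(1/n₁ + 1/(k·n₁)) = σ²·(k+1)/(k·n₁).
So n₁ = (1 + 1/k)·((z_{α/2} + z_β)/d)² = 1.400 × (3.100/0.83)².
n₁ = 1.400 × 13.95 = 19.5.
Round up: n₁ = 20, giving n₂ = 2.5 × 20 = 50.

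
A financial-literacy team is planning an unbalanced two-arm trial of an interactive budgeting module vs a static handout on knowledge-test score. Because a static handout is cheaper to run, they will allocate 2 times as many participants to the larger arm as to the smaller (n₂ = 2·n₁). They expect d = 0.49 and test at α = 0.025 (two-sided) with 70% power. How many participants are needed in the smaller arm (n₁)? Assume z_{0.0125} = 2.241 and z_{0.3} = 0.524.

n₁ = 48

With allocation ratio k = n₂/n₁ = 2, Var(x̄₁−x̄₂) = σ²(1/n₁ + 1/(k·n₁)) = σ²·(k+1)/(k·n₁).
So n₁ = (1 + 1/k)·((z_{α/2} + z_β)/d)² = 1.500 × (2.765/0.49)².
n₁ = 1.500 × 31.84 = 47.8.
Round up: n₁ = 48, giving n₂ = 2 × 48 = 96.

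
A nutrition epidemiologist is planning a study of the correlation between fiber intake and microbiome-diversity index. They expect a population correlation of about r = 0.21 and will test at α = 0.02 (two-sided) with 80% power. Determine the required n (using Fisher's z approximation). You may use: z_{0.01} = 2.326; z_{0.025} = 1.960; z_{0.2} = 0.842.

Fisher's z: C = ½·ln((1+r)/(1−r)) = ½·ln(1.5316) = 0.2132.
n = ((z_{α/2} + z_β)/C)² + 3.
(2.326 + 0.842) / 0.2132 = 3.168 / 0.2132 = 14.859.
n = 14.859² + 3 = 220.80 + 3 = 223.8.
Round up.

n = 224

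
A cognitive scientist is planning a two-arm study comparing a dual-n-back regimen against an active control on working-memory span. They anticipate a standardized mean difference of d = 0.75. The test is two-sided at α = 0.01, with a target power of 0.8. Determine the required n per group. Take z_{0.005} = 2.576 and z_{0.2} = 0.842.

For two independent groups with equal n: n = 2·((z_{α/2} + z_β) / d)².
z_{α/2} + z_β = 2.576 + 0.842 = 3.418.
n = 2 × (3.418 / 0.75)² = 2 × 4.557² = 2 × 20.77 = 41.5.
Round up to the next whole participant.

n = 42 per group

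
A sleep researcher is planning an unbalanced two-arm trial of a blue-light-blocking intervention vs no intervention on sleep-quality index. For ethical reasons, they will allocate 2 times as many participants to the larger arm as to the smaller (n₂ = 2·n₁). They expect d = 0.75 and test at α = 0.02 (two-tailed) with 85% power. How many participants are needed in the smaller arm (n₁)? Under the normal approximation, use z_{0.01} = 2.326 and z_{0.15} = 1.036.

With allocation ratio k = n₂/n₁ = 2, Var(x̄₁−x̄₂) = σ²(1/n₁ + 1/(k·n₁)) = σ²·(k+1)/(k·n₁).
So n₁ = (1 + 1/k)·((z_{α/2} + z_β)/d)² = 1.500 × (3.362/0.75)².
n₁ = 1.500 × 20.09 = 30.1.
Round up: n₁ = 31, giving n₂ = 2 × 31 = 62.

n₁ = 31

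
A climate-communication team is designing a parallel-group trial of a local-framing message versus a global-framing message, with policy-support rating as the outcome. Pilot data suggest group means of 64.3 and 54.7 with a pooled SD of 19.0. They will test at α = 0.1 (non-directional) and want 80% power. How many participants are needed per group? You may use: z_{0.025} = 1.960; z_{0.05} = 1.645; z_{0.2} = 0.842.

Cohen's d = |M₁ − M₂| / SD_pooled = |64.3 − 54.7| / 19.0 = 9.6 / 19.0 = 0.505.
For two independent groups with equal n: n = 2·((z_{α/2} + z_β) / d)².
z_{α/2} + z_β = 1.645 + 0.842 = 2.487.
n = 2 × (2.487 / 0.505)² = 2 × 4.925² = 2 × 24.25 = 48.5.
Round up to the next whole participant.

n = 49 per group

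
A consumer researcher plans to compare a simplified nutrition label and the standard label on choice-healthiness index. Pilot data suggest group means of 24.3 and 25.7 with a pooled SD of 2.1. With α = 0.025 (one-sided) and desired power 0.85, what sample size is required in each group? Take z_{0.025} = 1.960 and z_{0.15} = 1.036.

Cohen's d = |M₁ − M₂| / SD_pooled = |24.3 − 25.7| / 2.1 = 1.4 / 2.1 = 0.667.
For two independent groups with equal n: n = 2·((z_{α} + z_β) / d)².
z_{α} + z_β = 1.960 + 1.036 = 2.996.
n = 2 × (2.996 / 0.667)² = 2 × 4.492² = 2 × 20.18 = 40.4.
Round up to the next whole participant.

n = 41 per group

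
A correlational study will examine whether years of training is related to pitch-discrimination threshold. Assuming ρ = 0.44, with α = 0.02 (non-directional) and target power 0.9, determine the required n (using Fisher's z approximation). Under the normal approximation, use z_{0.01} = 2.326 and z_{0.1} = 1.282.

n = 62

Fisher's z: C = ½·ln((1+r)/(1−r)) = ½·ln(2.5714) = 0.4722.
n = ((z_{α/2} + z_β)/C)² + 3.
(2.326 + 1.282) / 0.4722 = 3.608 / 0.4722 = 7.641.
n = 7.641² + 3 = 58.38 + 3 = 61.4.
Round up.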